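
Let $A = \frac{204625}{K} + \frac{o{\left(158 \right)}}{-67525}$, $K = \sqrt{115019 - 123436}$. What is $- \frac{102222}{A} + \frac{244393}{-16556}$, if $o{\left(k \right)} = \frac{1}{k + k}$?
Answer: $- \frac{1553060033026413234494274049427}{105209485985534454402338117284} - \frac{3174571861299766822500000 i \sqrt{8417}}{6354764797386715052086139} \approx -14.762 - 45.832 i$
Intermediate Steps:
$o{\left(k \right)} = \frac{1}{2 k}$
$K = i \sqrt{8417}$ ($K = \sqrt{-8417} = i \sqrt{8417} \approx 91.744 i$)
$A = - \frac{1}{21337900} - \frac{204625 i \sqrt{8417}}{8417}$ ($A = \frac{204625}{i \sqrt{8417}} + \frac{\frac{1}{2} \cdot \frac{1}{158}}{-67525} = 204625 \left(- \frac{i \sqrt{8417}}{8417}\right) + \frac{1}{2} \cdot \frac{1}{158} \left(- \frac{1}{67525}\right) = - \frac{204625 i \sqrt{8417}}{8417} + \frac{1}{316} \left(- \frac{1}{67525}\right) = - \frac{204625 i \sqrt{8417}}{8417} - \frac{1}{21337900} = - \frac{1}{21337900} - \frac{204625 i \sqrt{8417}}{8417} \approx -4.6865 \cdot 10^{-8} - 2230.4 i$)
$- \frac{102222}{A} + \frac{244393}{-16556} = - \frac{102222}{- \frac{1}{21337900} - \frac{204625 i \sqrt{8417}}{8417}} + \frac{244393}{-16556} = - \frac{102222}{- \frac{1}{21337900} - \frac{204625 i \sqrt{8417}}{8417}} + 244393 \left(- \frac{1}{16556}\right) = - \frac{102222}{- \frac{1}{21337900} - \frac{204625 i \sqrt{8417}}{8417}} - \frac{244393}{16556} = - \frac{244393}{16556} - \frac{102222}{- \frac{1}{21337900} - \frac{204625 i \sqrt{8417}}{8417}}$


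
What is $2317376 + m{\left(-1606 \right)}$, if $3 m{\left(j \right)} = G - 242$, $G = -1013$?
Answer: $\frac{6950873}{3} \approx 2.317 \cdot 10^{6}$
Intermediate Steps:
$m{\left(j \right)} = - \frac{1255}{3}$ ($m{\left(j \right)} = \frac{-1013 - 242}{3} = \frac{1}{3} \left(-1255\right) = - \frac{1255}{3}$)
$2317376 + m{\left(-1606 \right)} = 2317376 - \frac{1255}{3} = \frac{6950873}{3}$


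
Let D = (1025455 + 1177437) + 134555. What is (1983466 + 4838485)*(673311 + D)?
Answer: 20539243548858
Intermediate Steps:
D = 2337447 (D = 2202892 + 134555 = 2337447)
(1983466 + 4838485)*(673311 + D) = (1983466 + 4838485)*(673311 + 2337447) = 6821951*3010758 = 20539243548858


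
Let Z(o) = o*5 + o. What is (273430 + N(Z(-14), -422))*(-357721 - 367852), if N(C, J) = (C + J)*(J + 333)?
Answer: -231068879872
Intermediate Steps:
Z(o) = 6*o (Z(o) = 5*o + o = 6*o)
N(C, J) = (333 + J)*(C + J) (N(C, J) = (C + J)*(333 + J) = (333 + J)*(C + J))
(273430 + N(Z(-14), -422))*(-357721 - 367852) = (273430 + ((-422)² + 333*(6*(-14)) + 333*(-422) + (6*(-14))*(-422)))*(-357721 - 367852) = (273430 + (178084 + 333*(-84) - 140526 - 84*(-422)))*(-725573) = (273430 + (178084 - 27972 - 140526 + 35448))*(-725573) = (273430 + 45034)*(-725573) = 318464*(-725573) = -231068879872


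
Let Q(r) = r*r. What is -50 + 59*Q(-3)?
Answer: 481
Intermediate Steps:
Q(r) = r²
-50 + 59*Q(-3) = -50 + 59*(-3)² = -50 + 59*9 = -50 + 531 = 481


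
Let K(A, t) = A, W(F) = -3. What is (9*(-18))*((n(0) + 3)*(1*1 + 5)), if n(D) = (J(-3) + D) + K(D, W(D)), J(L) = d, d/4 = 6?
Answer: -26244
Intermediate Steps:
d = 24 (d = 4*6 = 24)
J(L) = 24
n(D) = 24 + 2*D (n(D) = (24 + D) + D = 24 + 2*D)
(9*(-18))*((n(0) + 3)*(1*1 + 5)) = (9*(-18))*(((24 + 2*0) + 3)*(1*1 + 5)) = -162*((24 + 0) + 3)*(1 + 5) = -162*(24 + 3)*6 = -4374*6 = -162*162 = -26244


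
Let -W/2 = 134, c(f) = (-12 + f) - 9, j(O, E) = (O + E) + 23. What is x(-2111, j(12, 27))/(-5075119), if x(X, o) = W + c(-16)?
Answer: 305/5075119 ≈ 6.0097e-5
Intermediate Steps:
j(O, E) = 23 + E + O (j(O, E) = (E + O) + 23 = 23 + E + O)
c(f) = -21 + f
W = -268 (W = -2*134 = -268)
x(X, o) = -305 (x(X, o) = -268 + (-21 - 16) = -268 - 37 = -305)
x(-2111, j(12, 27))/(-5075119) = -305/(-5075119) = -305*(-1/5075119) = 305/5075119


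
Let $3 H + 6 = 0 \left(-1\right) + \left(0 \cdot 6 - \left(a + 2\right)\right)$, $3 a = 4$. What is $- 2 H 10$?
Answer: $\frac{560}{9} \approx 62.222$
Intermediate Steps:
$a = \frac{4}{3}$ ($a = \frac{1}{3} \cdot 4 = \frac{4}{3} \approx 1.3333$)
$H = - \frac{28}{9}$ ($H = -2 + \frac{0 \left(-1\right) + \left(0 \cdot 6 - \left(\frac{4}{3} + 2\right)\right)}{3} = -2 + \frac{0 + \left(0 - \frac{10}{3}\right)}{3} = -2 + \frac{0 - \frac{10}{3}}{3} = -2 + \frac{1}{3} \left(- \frac{10}{3}\right) = -2 - \frac{10}{9} = - \frac{28}{9} \approx -3.1111$)
$- 2 H 10 = \left(-2\right) \left(- \frac{28}{9}\right) 10 = \frac{56}{9} \cdot 10 = \frac{560}{9}$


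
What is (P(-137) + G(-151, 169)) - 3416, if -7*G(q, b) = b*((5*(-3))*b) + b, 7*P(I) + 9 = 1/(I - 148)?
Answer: 115232624/1995 ≈ 57761.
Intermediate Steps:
P(I) = -9/7 + 1/(7*(-148 + I)) (P(I) = -9/7 + 1/(7*(I - 148)) = -9/7 + 1/(7*(-148 + I)))
G(q, b) = -b/7 + 15*b**2/7 (G(q, b) = -(b*((5*(-3))*b) + b)/7 = -(b*(-15*b) + b)/7 = -(-15*b**2 + b)/7 = -(b - 15*b**2)/7 = -b/7 + 15*b**2/7)
(P(-137) + G(-151, 169)) - 3416 = ((1333 - 9*(-137))/(7*(-148 - 137)) + (1/7)*169*(-1 + 15*169)) - 3416 = ((1/7)*(1333 + 1233)/(-285) + (1/7)*169*(-1 + 2535)) - 3416 = ((1/7)*(-1/285)*2566 + (1/7)*169*2534) - 3416 = (-2566/1995 + 61178) - 3416 = 122047544/1995 - 3416 = 115232624/1995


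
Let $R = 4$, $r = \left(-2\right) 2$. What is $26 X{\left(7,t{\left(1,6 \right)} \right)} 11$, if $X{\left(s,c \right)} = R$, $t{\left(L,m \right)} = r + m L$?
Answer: $1144$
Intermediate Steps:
$r = -4$
$t{\left(L,m \right)} = -4 + L m$ ($t{\left(L,m \right)} = -4 + m L = -4 + L m$)
$X{\left(s,c \right)} = 4$
$26 X{\left(7,t{\left(1,6 \right)} \right)} 11 = 26 \cdot 4 \cdot 11 = 104 \cdot 11 = 1144$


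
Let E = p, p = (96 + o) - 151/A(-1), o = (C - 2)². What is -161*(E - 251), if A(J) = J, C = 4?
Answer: 0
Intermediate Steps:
o = 4 (o = (4 - 2)² = 2² = 4)
p = 251 (p = (96 + 4) - 151/(-1) = 100 - 151*(-1) = 100 + 151 = 251)
E = 251
-161*(E - 251) = -161*(251 - 251) = -161*0 = 0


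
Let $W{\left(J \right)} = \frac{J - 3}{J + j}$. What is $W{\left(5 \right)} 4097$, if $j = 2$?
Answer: $\frac{8194}{7} \approx 1170.6$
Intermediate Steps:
$W{\left(J \right)} = \frac{-3 + J}{2 + J}$ ($W{\left(J \right)} = \frac{J - 3}{J + 2} = \frac{-3 + J}{2 + J}$)
$W{\left(5 \right)} 4097 = \frac{-3 + 5}{2 + 5} \cdot 4097 = \frac{1}{7} \cdot 2 \cdot 4097 = \frac{2}{7} \cdot 4097 = \frac{8194}{7}$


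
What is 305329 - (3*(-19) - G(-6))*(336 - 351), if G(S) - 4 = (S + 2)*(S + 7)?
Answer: 304474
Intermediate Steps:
G(S) = 4 + (2 + S)*(7 + S) (G(S) = 4 + (S + 2)*(S + 7) = 4 + (2 + S)*(7 + S))
305329 - (3*(-19) - G(-6))*(336 - 351) = 305329 - (3*(-19) - (18 + (-6)² + 9*(-6)))*(336 - 351) = 305329 - (-57 - (18 + 36 - 54))*(-15) = 305329 - (-57 - 1*0)*(-15) = 305329 - (-57 + 0)*(-15) = 305329 - (-57)*(-15) = 305329 - 1*855 = 305329 - 855 = 304474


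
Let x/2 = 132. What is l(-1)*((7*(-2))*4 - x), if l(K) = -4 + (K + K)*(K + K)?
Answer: 0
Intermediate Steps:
x = 264 (x = 2*132 = 264)
l(K) = -4 + 4*K² (l(K) = -4 + (2*K)*(2*K) = -4 + 4*K²)
l(-1)*((7*(-2))*4 - x) = (-4 + 4*(-1)²)*((7*(-2))*4 - 1*264) = (-4 + 4*1)*(-14*4 - 264) = (-4 + 4)*(-56 - 264) = 0*(-320) = 0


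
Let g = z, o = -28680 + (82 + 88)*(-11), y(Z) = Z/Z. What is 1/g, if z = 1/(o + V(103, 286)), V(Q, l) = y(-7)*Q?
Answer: -30447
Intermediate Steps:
y(Z) = 1
V(Q, l) = Q (V(Q, l) = 1*Q = Q)
o = -30550 (o = -28680 + 170*(-11) = -28680 - 1870 = -30550)
z = -1/30447 (z = 1/(-30550 + 103) = 1/(-30447) = -1/30447 ≈ -3.2844e-5)
g = -1/30447 ≈ -3.2844e-5
1/g = 1/(-1/30447) = -30447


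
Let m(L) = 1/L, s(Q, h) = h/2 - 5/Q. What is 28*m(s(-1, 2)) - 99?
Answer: -283/3 ≈ -94.333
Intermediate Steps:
s(Q, h) = h/2 - 5/Q (s(Q, h) = h*(½) - 5/Q = h/2 - 5/Q)
28*m(s(-1, 2)) - 99 = 28/((½)*2 - 5/(-1)) - 99 = 28/(1 - 5*(-1)) - 99 = 28/(1 + 5) - 99 = 28/6 - 99 = 28*(⅙) - 99 = 14/3 - 99 = -283/3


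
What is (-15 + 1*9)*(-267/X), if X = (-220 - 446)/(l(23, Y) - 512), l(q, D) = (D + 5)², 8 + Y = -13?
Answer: 22784/37 ≈ 615.78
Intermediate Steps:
Y = -21 (Y = -8 - 13 = -21)
l(q, D) = (5 + D)²
X = 333/128 (X = (-220 - 446)/((5 - 21)² - 512) = -666/((-16)² - 512) = -666/(256 - 512) = -666/(-256) = -666*(-1/256) = 333/128 ≈ 2.6016)
(-15 + 1*9)*(-267/X) = (-15 + 1*9)*(-267/333/128) = (-15 + 9)*(-267*128/333) = -6*(-11392/111) = 22784/37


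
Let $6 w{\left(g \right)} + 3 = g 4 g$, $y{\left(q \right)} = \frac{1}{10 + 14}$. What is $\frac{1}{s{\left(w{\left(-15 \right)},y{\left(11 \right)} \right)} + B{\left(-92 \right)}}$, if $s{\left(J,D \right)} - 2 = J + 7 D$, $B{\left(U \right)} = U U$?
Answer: $\frac{24}{206779} \approx 0.00011607$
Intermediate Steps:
$B{\left(U \right)} = U^{2}$
$y{\left(q \right)} = \frac{1}{24}$
$w{\left(g \right)} = - \frac{1}{2} + \frac{2 g^{2}}{3}$ ($w{\left(g \right)} = - \frac{1}{2} + \frac{g 4 g}{6} = - \frac{1}{2} + \frac{4 g g}{6} = - \frac{1}{2} + \frac{4 g^{2}}{6} = - \frac{1}{2} + \frac{2 g^{2}}{3}$)
$s{\left(J,D \right)} = 2 + J + 7 D$ ($s{\left(J,D \right)} = 2 + \left(J + 7 D\right) = 2 + J + 7 D$)
$\frac{1}{s{\left(w{\left(-15 \right)},y{\left(11 \right)} \right)} + B{\left(-92 \right)}} = \frac{1}{\left(2 - \left(\frac{1}{2} - \frac{2 \left(-15\right)^{2}}{3}\right) + 7 \cdot \frac{1}{24}\right) + \left(-92\right)^{2}} = \frac{1}{\left(2 + \left(- \frac{1}{2} + \frac{2}{3} \cdot 225\right) + \frac{7}{24}\right) + 8464} = \frac{1}{\left(2 + \left(- \frac{1}{2} + 150\right) + \frac{7}{24}\right) + 8464} = \frac{1}{\left(2 + \frac{299}{2} + \frac{7}{24}\right) + 8464} = \frac{1}{\frac{3643}{24} + 8464} = \frac{1}{\frac{206779}{24}} = \frac{24}{206779}$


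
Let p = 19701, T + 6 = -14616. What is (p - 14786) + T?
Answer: -9707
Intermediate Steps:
T = -14622 (T = -6 - 14616 = -14622)
(p - 14786) + T = (19701 - 14786) - 14622 = 4915 - 14622 = -9707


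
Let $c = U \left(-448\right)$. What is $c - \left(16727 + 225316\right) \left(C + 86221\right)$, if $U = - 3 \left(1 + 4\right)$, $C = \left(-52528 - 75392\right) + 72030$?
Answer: $-7341399513$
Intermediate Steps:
$C = -55890$ ($C = -127920 + 72030 = -55890$)
$U = -15$ ($U = \left(-3\right) 5 = -15$)
$c = 6720$ ($c = \left(-15\right) \left(-448\right) = 6720$)
$c - \left(16727 + 225316\right) \left(C + 86221\right) = 6720 - \left(16727 + 225316\right) \left(-55890 + 86221\right) = 6720 - 242043 \cdot 30331 = 6720 - 7341406233 = -7341399513$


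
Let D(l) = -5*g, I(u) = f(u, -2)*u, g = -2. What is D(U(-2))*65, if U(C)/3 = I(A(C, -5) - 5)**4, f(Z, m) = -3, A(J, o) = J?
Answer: 650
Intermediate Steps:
I(u) = -3*u
U(C) = 3*(15 - 3*C)**4 (U(C) = 3*(-3*(C - 5))**4 = 3*(-3*(-5 + C))**4 = 3*(15 - 3*C)**4)
D(l) = 10 (D(l) = -5*(-2) = 10)
D(U(-2))*65 = 10*65 = 650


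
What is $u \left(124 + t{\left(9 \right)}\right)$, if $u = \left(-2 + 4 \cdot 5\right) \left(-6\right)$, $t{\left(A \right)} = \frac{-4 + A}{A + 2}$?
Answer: $- \frac{147852}{11} \approx -13441.0$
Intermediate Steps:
$t{\left(A \right)} = \frac{-4 + A}{2 + A}$
$u = -108$ ($u = \left(-2 + 20\right) \left(-6\right) = 18 \left(-6\right) = -108$)
$u \left(124 + t{\left(9 \right)}\right) = - 108 \left(124 + \frac{-4 + 9}{2 + 9}\right) = - 108 \left(124 + \frac{1}{11} \cdot 5\right) = - 108 \left(124 + \frac{5}{11}\right) = \left(-108\right) \frac{1369}{11} = - \frac{147852}{11}$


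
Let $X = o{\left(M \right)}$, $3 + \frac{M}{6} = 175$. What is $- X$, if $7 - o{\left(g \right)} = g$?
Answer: $1025$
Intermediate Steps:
$M = 1032$ ($M = -18 + 6 \cdot 175 = -18 + 1050 = 1032$)
$o{\left(g \right)} = 7 - g$
$X = -1025$ ($X = 7 - 1032 = -1025$)
$- X = \left(-1\right) \left(-1025\right) = 1025$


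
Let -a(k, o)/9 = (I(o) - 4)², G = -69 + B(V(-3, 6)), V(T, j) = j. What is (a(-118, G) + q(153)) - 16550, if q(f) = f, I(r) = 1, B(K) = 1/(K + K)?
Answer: -16478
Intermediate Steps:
B(K) = 1/(2*K)
G = -827/12 (G = -69 + (½)/6 = -69 + (½)*(⅙) = -69 + 1/12 = -827/12 ≈ -68.917)
a(k, o) = -81 (a(k, o) = -9*(1 - 4)² = -9*(-3)² = -9*9 = -81)
(a(-118, G) + q(153)) - 16550 = (-81 + 153) - 16550 = 72 - 16550 = -16478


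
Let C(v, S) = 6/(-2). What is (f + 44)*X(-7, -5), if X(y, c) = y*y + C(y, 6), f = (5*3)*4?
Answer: 4784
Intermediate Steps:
C(v, S) = -3 (C(v, S) = 6*(-1/2) = -3)
f = 60 (f = 15*4 = 60)
X(y, c) = -3 + y**2 (X(y, c) = y*y - 3 = y**2 - 3 = -3 + y**2)
(f + 44)*X(-7, -5) = (60 + 44)*(-3 + (-7)**2) = 104*(-3 + 49) = 104*46 = 4784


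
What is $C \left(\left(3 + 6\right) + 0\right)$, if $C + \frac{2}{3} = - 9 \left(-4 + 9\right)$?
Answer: $-411$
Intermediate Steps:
$C = - \frac{137}{3}$ ($C = - \frac{2}{3} - 9 \left(-4 + 9\right) = - \frac{2}{3} - 45 = - \frac{137}{3} \approx -45.667$)
$C \left(\left(3 + 6\right) + 0\right) = - \frac{137 \left(\left(3 + 6\right) + 0\right)}{3} = - \frac{137 \left(9 + 0\right)}{3} = \left(- \frac{137}{3}\right) 9 = -411$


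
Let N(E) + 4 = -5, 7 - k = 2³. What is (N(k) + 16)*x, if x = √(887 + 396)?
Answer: 7*√1283 ≈ 250.73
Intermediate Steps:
k = -1 (k = 7 - 1*2³ = 7 - 1*8 = 7 - 8 = -1)
N(E) = -9 (N(E) = -4 - 5 = -9)
x = √1283 ≈ 35.819
(N(k) + 16)*x = (-9 + 16)*√1283 = 7*√1283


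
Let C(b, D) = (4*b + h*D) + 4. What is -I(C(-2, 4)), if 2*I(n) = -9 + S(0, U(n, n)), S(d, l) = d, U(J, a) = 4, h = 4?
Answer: 9/2 ≈ 4.5000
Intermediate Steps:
C(b, D) = 4 + 4*D + 4*b (C(b, D) = (4*b + 4*D) + 4 = (4*D + 4*b) + 4 = 4 + 4*D + 4*b)
I(n) = -9/2 (I(n) = (-9 + 0)/2 = (½)*(-9) = -9/2)
-I(C(-2, 4)) = -1*(-9/2) = 9/2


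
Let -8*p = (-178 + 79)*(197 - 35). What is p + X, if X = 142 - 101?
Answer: 8183/4 ≈ 2045.8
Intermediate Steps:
X = 41
p = 8019/4 (p = -(-178 + 79)*(197 - 35)/8 = -(-99)*162/8 = -1/8*(-16038) = 8019/4 ≈ 2004.8)
p + X = 8019/4 + 41 = 8183/4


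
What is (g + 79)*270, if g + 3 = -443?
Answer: -99090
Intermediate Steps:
g = -446 (g = -3 - 443 = -446)
(g + 79)*270 = (-446 + 79)*270 = -367*270 = -99090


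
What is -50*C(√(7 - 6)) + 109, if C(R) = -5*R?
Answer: 359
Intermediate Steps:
-50*C(√(7 - 6)) + 109 = -(-250)*√(7 - 6) + 109 = -(-250)*√1 + 109 = -(-250) + 109 = -50*(-5) + 109 = 250 + 109 = 359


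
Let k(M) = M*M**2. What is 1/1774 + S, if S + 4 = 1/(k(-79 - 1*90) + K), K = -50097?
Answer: -8650412461/2162907811 ≈ -3.9994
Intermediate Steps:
k(M) = M**3
S = -19507625/4876906 (S = -4 + 1/((-79 - 1*90)**3 - 50097) = -4 + 1/((-79 - 90)**3 - 50097) = -4 + 1/((-169)**3 - 50097) = -4 + 1/(-4826809 - 50097) = -4 + 1/(-4876906) = -4 - 1/4876906 = -19507625/4876906 ≈ -4.0000)
1/1774 + S = 1/1774 - 19507625/4876906 = -8650412461/2162907811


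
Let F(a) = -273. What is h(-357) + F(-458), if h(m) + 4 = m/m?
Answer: -276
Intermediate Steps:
h(m) = -3 (h(m) = -4 + m/m = -4 + 1 = -3)
h(-357) + F(-458) = -3 - 273 = -276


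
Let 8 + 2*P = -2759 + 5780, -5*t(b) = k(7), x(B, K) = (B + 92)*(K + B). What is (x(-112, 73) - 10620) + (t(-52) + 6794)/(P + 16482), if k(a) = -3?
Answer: -1770000454/179885 ≈ -9839.6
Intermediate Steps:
x(B, K) = (92 + B)*(B + K)
t(b) = 3/5 (t(b) = -1/5*(-3) = 3/5)
P = 3013/2 (P = -4 + (-2759 + 5780)/2 = -4 + (1/2)*3021 = -4 + 3021/2 = 3013/2 ≈ 1506.5)
(x(-112, 73) - 10620) + (t(-52) + 6794)/(P + 16482) = (((-112)**2 + 92*(-112) + 92*73 - 112*73) - 10620) + (3/5 + 6794)/(3013/2 + 16482) = ((12544 - 10304 + 6716 - 8176) - 10620) + 33973/(5*(35977/2)) = (780 - 10620) + (33973/5)*(2/35977) = -9840 + 67946/179885 = -1770000454/179885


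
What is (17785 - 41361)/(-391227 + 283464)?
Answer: 23576/107763 ≈ 0.21878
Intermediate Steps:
(17785 - 41361)/(-391227 + 283464) = -23576/(-107763) = -23576*(-1/107763) = 23576/107763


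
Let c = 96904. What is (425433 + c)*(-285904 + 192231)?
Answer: -48928873801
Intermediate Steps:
(425433 + c)*(-285904 + 192231) = (425433 + 96904)*(-285904 + 192231) = 522337*(-93673) = -48928873801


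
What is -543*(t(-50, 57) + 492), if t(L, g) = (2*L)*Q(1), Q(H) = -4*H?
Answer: -484356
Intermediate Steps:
t(L, g) = -8*L (t(L, g) = (2*L)*(-4*1) = (2*L)*(-4) = -8*L)
-543*(t(-50, 57) + 492) = -543*(-8*(-50) + 492) = -543*(400 + 492) = -543*892 = -484356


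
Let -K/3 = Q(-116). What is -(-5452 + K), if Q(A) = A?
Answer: 5104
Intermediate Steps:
K = 348 (K = -3*(-116) = 348)
-(-5452 + K) = -(-5452 + 348) = -1*(-5104) = 5104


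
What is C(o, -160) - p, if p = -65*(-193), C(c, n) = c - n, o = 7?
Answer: -12378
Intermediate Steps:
p = 12545
C(o, -160) - p = (7 - 1*(-160)) - 1*12545 = (7 + 160) - 12545 = 167 - 12545 = -12378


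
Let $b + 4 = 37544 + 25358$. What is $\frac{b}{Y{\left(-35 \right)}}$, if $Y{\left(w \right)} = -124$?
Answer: $- \frac{31449}{62} \approx -507.24$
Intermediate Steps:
$b = 62898$ ($b = -4 + \left(37544 + 25358\right) = -4 + 62902 = 62898$)
$\frac{b}{Y{\left(-35 \right)}} = \frac{62898}{-124} = 62898 \left(- \frac{1}{124}\right) = - \frac{31449}{62}$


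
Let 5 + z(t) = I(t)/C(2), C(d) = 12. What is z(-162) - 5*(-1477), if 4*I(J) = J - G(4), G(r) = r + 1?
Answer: 354073/48 ≈ 7376.5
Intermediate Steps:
G(r) = 1 + r
I(J) = -5/4 + J/4 (I(J) = (J - (1 + 4))/4 = (J - 1*5)/4 = (J - 5)/4 = (-5 + J)/4 = -5/4 + J/4)
z(t) = -245/48 + t/48 (z(t) = -5 + (-5/4 + t/4)/12 = -5 + (-5/4 + t/4)*(1/12) = -5 + (-5/48 + t/48) = -245/48 + t/48)
z(-162) - 5*(-1477) = (-245/48 + (1/48)*(-162)) - 5*(-1477) = (-245/48 - 27/8) + 7385 = -407/48 + 7385 = 354073/48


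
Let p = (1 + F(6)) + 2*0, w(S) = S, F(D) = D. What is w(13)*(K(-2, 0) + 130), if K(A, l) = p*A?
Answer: 1508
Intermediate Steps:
p = 7 (p = (1 + 6) + 2*0 = 7 + 0 = 7)
K(A, l) = 7*A
w(13)*(K(-2, 0) + 130) = 13*(7*(-2) + 130) = 13*(-14 + 130) = 13*116 = 1508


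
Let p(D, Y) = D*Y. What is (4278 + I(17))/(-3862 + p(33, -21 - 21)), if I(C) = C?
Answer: -4295/5248 ≈ -0.81841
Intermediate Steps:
(4278 + I(17))/(-3862 + p(33, -21 - 21)) = (4278 + 17)/(-3862 + 33*(-21 - 21)) = 4295/(-3862 + 33*(-42)) = 4295/(-3862 - 1386) = 4295/(-5248) = 4295*(-1/5248) = -4295/5248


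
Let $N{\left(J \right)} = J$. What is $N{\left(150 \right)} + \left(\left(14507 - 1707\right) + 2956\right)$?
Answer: $15906$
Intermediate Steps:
$N{\left(150 \right)} + \left(\left(14507 - 1707\right) + 2956\right) = 150 + \left(\left(14507 - 1707\right) + 2956\right) = 150 + \left(12800 + 2956\right) = 150 + 15756 = 15906$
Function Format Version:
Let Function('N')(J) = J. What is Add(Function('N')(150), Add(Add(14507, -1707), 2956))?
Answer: 15906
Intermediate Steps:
Add(Function('N')(150), Add(Add(14507, -1707), 2956)) = Add(150, Add(Add(14507, -1707), 2956)) = Add(150, Add(12800, 2956)) = Add(150, 15756) = 15906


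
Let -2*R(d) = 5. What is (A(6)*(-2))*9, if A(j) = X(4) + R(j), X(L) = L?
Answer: -27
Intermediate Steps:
R(d) = -5/2 (R(d) = -1/2*5 = -5/2)
A(j) = 3/2 (A(j) = 4 - 5/2 = 3/2)
(A(6)*(-2))*9 = ((3/2)*(-2))*9 = -3*9 = -27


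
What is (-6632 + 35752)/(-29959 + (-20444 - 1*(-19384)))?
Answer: -29120/31019 ≈ -0.93878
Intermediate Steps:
(-6632 + 35752)/(-29959 + (-20444 - 1*(-19384))) = 29120/(-29959 + (-20444 + 19384)) = 29120/(-29959 - 1060) = 29120/(-31019) = 29120*(-1/31019) = -29120/31019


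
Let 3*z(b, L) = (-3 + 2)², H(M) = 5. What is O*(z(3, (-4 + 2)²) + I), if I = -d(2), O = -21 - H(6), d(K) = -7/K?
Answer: -299/3 ≈ -99.667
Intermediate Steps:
z(b, L) = ⅓ (z(b, L) = (-3 + 2)²/3 = (⅓)*(-1)² = (⅓)*1 = ⅓)
O = -26 (O = -21 - 1*5 = -21 - 5 = -26)
I = 7/2 (I = -(-7)/2 = -1*(-7/2) = 7/2 ≈ 3.5000)
O*(z(3, (-4 + 2)²) + I) = -26*(⅓ + 7/2) = -26*23/6 = -299/3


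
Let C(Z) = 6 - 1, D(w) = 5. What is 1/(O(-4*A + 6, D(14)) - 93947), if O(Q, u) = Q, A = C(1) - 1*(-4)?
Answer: -1/93977 ≈ -1.0641e-5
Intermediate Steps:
C(Z) = 5
A = 9 (A = 5 - 1*(-4) = 5 + 4 = 9)
1/(O(-4*A + 6, D(14)) - 93947) = 1/((-4*9 + 6) - 93947) = 1/((-36 + 6) - 93947) = 1/(-30 - 93947) = 1/(-93977) = -1/93977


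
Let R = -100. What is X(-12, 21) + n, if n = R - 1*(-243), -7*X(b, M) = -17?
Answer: 1018/7 ≈ 145.43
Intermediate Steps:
X(b, M) = 17/7 (X(b, M) = -⅐*(-17) = 17/7)
n = 143 (n = -100 - 1*(-243) = -100 + 243 = 143)
X(-12, 21) + n = 17/7 + 143 = 1018/7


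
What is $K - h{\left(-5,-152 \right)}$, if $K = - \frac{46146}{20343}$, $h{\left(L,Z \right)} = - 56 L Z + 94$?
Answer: $\frac{287946564}{6781} \approx 42464.0$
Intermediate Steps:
$h{\left(L,Z \right)} = 94 - 56 L Z$ ($h{\left(L,Z \right)} = - 56 L Z + 94 = 94 - 56 L Z$)
$K = - \frac{15382}{6781}$ ($K = \left(-46146\right) \frac{1}{20343} = - \frac{15382}{6781} \approx -2.2684$)
$K - h{\left(-5,-152 \right)} = - \frac{15382}{6781} - \left(94 - \left(-280\right) \left(-152\right)\right) = - \frac{15382}{6781} - \left(94 - 42560\right) = - \frac{15382}{6781} - -42466 = - \frac{15382}{6781} + 42466 = \frac{287946564}{6781}$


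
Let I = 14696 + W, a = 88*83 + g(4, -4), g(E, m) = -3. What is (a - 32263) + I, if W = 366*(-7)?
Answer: -12828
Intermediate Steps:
W = -2562
a = 7301 (a = 88*83 - 3 = 7304 - 3 = 7301)
I = 12134 (I = 14696 - 2562 = 12134)
(a - 32263) + I = (7301 - 32263) + 12134 = -24962 + 12134 = -12828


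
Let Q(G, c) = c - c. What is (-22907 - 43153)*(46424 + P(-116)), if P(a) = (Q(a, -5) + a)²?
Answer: -3955672800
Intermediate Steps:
Q(G, c) = 0
P(a) = a² (P(a) = (0 + a)² = a²)
(-22907 - 43153)*(46424 + P(-116)) = (-22907 - 43153)*(46424 + (-116)²) = -66060*(46424 + 13456) = -66060*59880 = -3955672800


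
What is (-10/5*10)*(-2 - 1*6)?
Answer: 160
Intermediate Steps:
(-10/5*10)*(-2 - 1*6) = (-10*⅕*10)*(-2 - 6) = -2*10*(-8) = -20*(-8) = 160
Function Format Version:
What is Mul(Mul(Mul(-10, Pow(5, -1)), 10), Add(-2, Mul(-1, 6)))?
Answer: 160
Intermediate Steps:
Mul(Mul(Mul(-10, Pow(5, -1)), 10), Add(-2, Mul(-1, 6))) = Mul(Mul(Mul(-10, Rational(1, 5)), 10), Add(-2, -6)) = Mul(Mul(-2, 10), -8) = Mul(-20, -8) = 160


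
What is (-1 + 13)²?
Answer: 144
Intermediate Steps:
(-1 + 13)² = 12² = 144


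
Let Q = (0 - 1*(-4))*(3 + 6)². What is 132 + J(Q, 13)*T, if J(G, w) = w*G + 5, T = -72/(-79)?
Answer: 314052/79 ≈ 3975.3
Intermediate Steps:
T = 72/79 (T = -72*(-1/79) = 72/79 ≈ 0.91139)
Q = 324 (Q = (0 + 4)*9² = 4*81 = 324)
J(G, w) = 5 + G*w (J(G, w) = G*w + 5 = 5 + G*w)
132 + J(Q, 13)*T = 132 + (5 + 324*13)*(72/79) = 132 + (5 + 4212)*(72/79) = 132 + 4217*(72/79) = 132 + 303624/79 = 314052/79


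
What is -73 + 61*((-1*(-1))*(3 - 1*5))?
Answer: -195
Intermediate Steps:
-73 + 61*((-1*(-1))*(3 - 1*5)) = -73 + 61*(1*(3 - 5)) = -73 + 61*(1*(-2)) = -73 + 61*(-2) = -73 - 122 = -195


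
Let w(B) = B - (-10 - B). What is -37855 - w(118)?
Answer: -38101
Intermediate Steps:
w(B) = 10 + 2*B (w(B) = B + (10 + B) = 10 + 2*B)
-37855 - w(118) = -37855 - (10 + 2*118) = -37855 - (10 + 236) = -37855 - 1*246 = -37855 - 246 = -38101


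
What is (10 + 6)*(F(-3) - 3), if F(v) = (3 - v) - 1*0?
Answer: 48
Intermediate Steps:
F(v) = 3 - v (F(v) = (3 - v) + 0 = 3 - v)
(10 + 6)*(F(-3) - 3) = (10 + 6)*((3 - 1*(-3)) - 3) = 16*((3 + 3) - 3) = 16*(6 - 3) = 16*3 = 48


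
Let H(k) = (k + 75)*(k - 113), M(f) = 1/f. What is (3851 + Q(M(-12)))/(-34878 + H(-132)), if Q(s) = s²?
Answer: -554545/3011472 ≈ -0.18414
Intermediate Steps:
H(k) = (-113 + k)*(75 + k) (H(k) = (75 + k)*(-113 + k) = (-113 + k)*(75 + k))
(3851 + Q(M(-12)))/(-34878 + H(-132)) = (3851 + (1/(-12))²)/(-34878 + (-8475 + (-132)² - 38*(-132))) = (3851 + (-1/12)²)/(-34878 + (-8475 + 17424 + 5016)) = (3851 + 1/144)/(-34878 + 13965) = (554545/144)/(-20913) = (554545/144)*(-1/20913) = -554545/3011472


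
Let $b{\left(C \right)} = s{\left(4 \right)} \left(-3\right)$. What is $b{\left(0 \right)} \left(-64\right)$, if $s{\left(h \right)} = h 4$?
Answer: $3072$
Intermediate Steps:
$s{\left(h \right)} = 4 h$
$b{\left(C \right)} = -48$ ($b{\left(C \right)} = 4 \cdot 4 \left(-3\right) = 16 \left(-3\right) = -48$)
$b{\left(0 \right)} \left(-64\right) = \left(-48\right) \left(-64\right) = 3072$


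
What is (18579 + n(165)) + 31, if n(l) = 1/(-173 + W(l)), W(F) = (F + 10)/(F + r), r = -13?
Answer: 486111658/26121 ≈ 18610.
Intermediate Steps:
W(F) = (10 + F)/(-13 + F) (W(F) = (F + 10)/(F - 13) = (10 + F)/(-13 + F))
n(l) = 1/(-173 + (10 + l)/(-13 + l))
(18579 + n(165)) + 31 = (18579 + (13 - 1*165)/(-2259 + 172*165)) + 31 = (18579 + (13 - 165)/(-2259 + 28380)) + 31 = (18579 - 152/26121) + 31 = 485301907/26121 + 31 = 486111658/26121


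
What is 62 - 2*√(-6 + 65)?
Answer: 62 - 2*√59 ≈ 46.638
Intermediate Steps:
62 - 2*√(-6 + 65) = 62 - 2*√59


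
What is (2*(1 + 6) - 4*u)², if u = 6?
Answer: 100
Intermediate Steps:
(2*(1 + 6) - 4*u)² = (2*(1 + 6) - 4*6)² = (2*7 - 24)² = (14 - 24)² = (-10)² = 100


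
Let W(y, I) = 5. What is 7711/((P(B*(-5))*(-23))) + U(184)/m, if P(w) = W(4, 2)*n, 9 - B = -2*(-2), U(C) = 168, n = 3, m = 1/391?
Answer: 22654649/345 ≈ 65666.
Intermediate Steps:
m = 1/391 ≈ 0.0025575
B = 5 (B = 9 - (-2)*(-2) = 9 - 1*4 = 9 - 4 = 5)
P(w) = 15 (P(w) = 5*3 = 15)
7711/((P(B*(-5))*(-23))) + U(184)/m = 7711/((15*(-23))) + 168/(1/391) = 7711/(-345) + 168*391 = 7711*(-1/345) + 65688 = -7711/345 + 65688 = 22654649/345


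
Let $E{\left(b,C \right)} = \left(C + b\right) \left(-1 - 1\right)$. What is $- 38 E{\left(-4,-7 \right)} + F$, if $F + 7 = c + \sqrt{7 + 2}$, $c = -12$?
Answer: $-852$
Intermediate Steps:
$E{\left(b,C \right)} = - 2 C - 2 b$ ($E{\left(b,C \right)} = \left(C + b\right) \left(-2\right) = - 2 C - 2 b$)
$F = -16$ ($F = -7 - \left(12 - \sqrt{7 + 2}\right) = -7 - \left(12 - \sqrt{9}\right) = -7 + \left(-12 + 3\right) = -7 - 9 = -16$)
$- 38 E{\left(-4,-7 \right)} + F = - 38 \left(\left(-2\right) \left(-7\right) - -8\right) - 16 = - 38 \left(14 + 8\right) - 16 = \left(-38\right) 22 - 16 = -836 - 16 = -852$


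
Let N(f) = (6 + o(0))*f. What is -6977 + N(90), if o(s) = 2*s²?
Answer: -6437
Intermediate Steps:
N(f) = 6*f (N(f) = (6 + 2*0²)*f = (6 + 2*0)*f = (6 + 0)*f = 6*f)
-6977 + N(90) = -6977 + 6*90 = -6977 + 540 = -6437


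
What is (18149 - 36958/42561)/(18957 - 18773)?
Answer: 772402631/7831224 ≈ 98.631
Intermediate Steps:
(18149 - 36958/42561)/(18957 - 18773) = (18149 - 36958*1/42561)/184 = (18149 - 36958/42561)*(1/184) = (772402631/42561)*(1/184) = 772402631/7831224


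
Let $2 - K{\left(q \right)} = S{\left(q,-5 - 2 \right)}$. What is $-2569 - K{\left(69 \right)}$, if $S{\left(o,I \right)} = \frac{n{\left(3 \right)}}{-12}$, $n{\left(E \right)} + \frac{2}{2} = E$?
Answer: $- \frac{15427}{6} \approx -2571.2$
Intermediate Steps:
$n{\left(E \right)} = -1 + E$
$S{\left(o,I \right)} = - \frac{1}{6}$ ($S{\left(o,I \right)} = \frac{-1 + 3}{-12} = 2 \left(- \frac{1}{12}\right) = - \frac{1}{6}$)
$K{\left(q \right)} = \frac{13}{6}$ ($K{\left(q \right)} = 2 - - \frac{1}{6} = 2 + \frac{1}{6} = \frac{13}{6}$)
$-2569 - K{\left(69 \right)} = -2569 - \frac{13}{6} = - \frac{15427}{6}$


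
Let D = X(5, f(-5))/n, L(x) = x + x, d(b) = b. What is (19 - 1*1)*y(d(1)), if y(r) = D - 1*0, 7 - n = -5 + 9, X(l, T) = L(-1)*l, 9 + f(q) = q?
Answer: -60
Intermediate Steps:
L(x) = 2*x
f(q) = -9 + q
X(l, T) = -2*l (X(l, T) = (2*(-1))*l = -2*l)
n = 3 (n = 7 - (-5 + 9) = 7 - 1*4 = 7 - 4 = 3)
D = -10/3 (D = -2*5/3 = -10*1/3 = -10/3 ≈ -3.3333)
y(r) = -10/3 (y(r) = -10/3 - 1*0 = -10/3 + 0 = -10/3)
(19 - 1*1)*y(d(1)) = (19 - 1*1)*(-10/3) = (19 - 1)*(-10/3) = 18*(-10/3) = -60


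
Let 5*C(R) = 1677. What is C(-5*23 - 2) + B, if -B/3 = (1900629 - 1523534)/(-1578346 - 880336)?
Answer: 4128866139/12293410 ≈ 335.86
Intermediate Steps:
C(R) = 1677/5 (C(R) = (1/5)*1677 = 1677/5)
B = 1131285/2458682 (B = -3*(1900629 - 1523534)/(-1578346 - 880336) = -1131285/(-2458682) = -1131285*(-1)/2458682 = -3*(-377095/2458682) = 1131285/2458682 ≈ 0.46012)
C(-5*23 - 2) + B = 1677/5 + 1131285/2458682 = 4128866139/12293410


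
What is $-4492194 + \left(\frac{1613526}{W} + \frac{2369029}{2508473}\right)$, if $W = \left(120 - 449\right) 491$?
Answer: $- \frac{1820313536744423885}{405216219947} \approx -4.4922 \cdot 10^{6}$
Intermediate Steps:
$W = -161539$ ($W = \left(-329\right) 491 = -161539$)
$-4492194 + \left(\frac{1613526}{W} + \frac{2369029}{2508473}\right) = -4492194 + \left(\frac{1613526}{-161539} + \frac{2369029}{2508473}\right) = -4492194 + \left(1613526 \left(- \frac{1}{161539}\right) + 2369029 \cdot \frac{1}{2508473}\right) = -4492194 + \left(- \frac{1613526}{161539} + \frac{2369029}{2508473}\right) = -4492194 - \frac{3664795830167}{405216219947} = - \frac{1820313536744423885}{405216219947}$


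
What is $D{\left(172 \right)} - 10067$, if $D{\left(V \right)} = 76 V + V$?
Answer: $3177$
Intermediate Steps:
$D{\left(V \right)} = 77 V$
$D{\left(172 \right)} - 10067 = 77 \cdot 172 - 10067 = 13244 - 10067 = 3177$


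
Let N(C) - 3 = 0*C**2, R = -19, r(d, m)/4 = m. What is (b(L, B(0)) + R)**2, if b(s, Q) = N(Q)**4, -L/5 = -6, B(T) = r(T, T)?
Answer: 3844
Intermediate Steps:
r(d, m) = 4*m
B(T) = 4*T
N(C) = 3 (N(C) = 3 + 0*C**2 = 3 + 0 = 3)
L = 30 (L = -5*(-6) = 30)
b(s, Q) = 81 (b(s, Q) = 3**4 = 81)
(b(L, B(0)) + R)**2 = (81 - 19)**2 = 62**2 = 3844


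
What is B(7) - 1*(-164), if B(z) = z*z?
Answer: 213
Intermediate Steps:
B(z) = z**2
B(7) - 1*(-164) = 7**2 - 1*(-164) = 49 + 164 = 213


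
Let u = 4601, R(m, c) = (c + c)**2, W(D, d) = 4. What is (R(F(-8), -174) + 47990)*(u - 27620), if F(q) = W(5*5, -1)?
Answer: -3892374786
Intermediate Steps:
F(q) = 4
R(m, c) = 4*c**2 (R(m, c) = (2*c)**2 = 4*c**2)
(R(F(-8), -174) + 47990)*(u - 27620) = (4*(-174)**2 + 47990)*(4601 - 27620) = (4*30276 + 47990)*(-23019) = (121104 + 47990)*(-23019) = 169094*(-23019) = -3892374786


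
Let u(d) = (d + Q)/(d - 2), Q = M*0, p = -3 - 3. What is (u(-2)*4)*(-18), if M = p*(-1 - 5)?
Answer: -36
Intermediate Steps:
p = -6
M = 36 (M = -6*(-1 - 5) = -6*(-6) = 36)
Q = 0 (Q = 36*0 = 0)
u(d) = d/(-2 + d) (u(d) = (d + 0)/(d - 2) = d/(-2 + d))
(u(-2)*4)*(-18) = (-2/(-2 - 2)*4)*(-18) = (-2/(-4)*4)*(-18) = (-2*(-1/4)*4)*(-18) = ((1/2)*4)*(-18) = 2*(-18) = -36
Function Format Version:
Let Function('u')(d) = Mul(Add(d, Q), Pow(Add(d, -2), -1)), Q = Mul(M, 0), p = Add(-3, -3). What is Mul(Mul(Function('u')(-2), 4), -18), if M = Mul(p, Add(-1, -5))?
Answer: -36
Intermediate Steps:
p = -6
M = 36 (M = Mul(-6, Add(-1, -5)) = Mul(-6, -6) = 36)
Q = 0 (Q = Mul(36, 0) = 0)
Function('u')(d) = Mul(d, Pow(Add(-2, d), -1)) (Function('u')(d) = Mul(Add(d, 0), Pow(Add(d, -2), -1)) = Mul(d, Pow(Add(-2, d), -1)))
Mul(Mul(Function('u')(-2), 4), -18) = Mul(Mul(Mul(-2, Pow(Add(-2, -2), -1)), 4), -18) = Mul(Mul(Mul(-2, Pow(-4, -1)), 4), -18) = Mul(Mul(Mul(-2, Rational(-1, 4)), 4), -18) = Mul(Mul(Rational(1, 2), 4), -18) = Mul(2, -18) = -36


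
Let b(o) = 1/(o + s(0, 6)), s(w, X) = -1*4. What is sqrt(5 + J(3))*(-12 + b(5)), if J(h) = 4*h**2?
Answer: -11*sqrt(41) ≈ -70.434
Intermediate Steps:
s(w, X) = -4
b(o) = 1/(-4 + o) (b(o) = 1/(o - 4) = 1/(-4 + o))
sqrt(5 + J(3))*(-12 + b(5)) = sqrt(5 + 4*3**2)*(-12 + 1/(-4 + 5)) = sqrt(5 + 4*9)*(-12 + 1/1) = sqrt(5 + 36)*(-12 + 1) = sqrt(41)*(-11) = -11*sqrt(41)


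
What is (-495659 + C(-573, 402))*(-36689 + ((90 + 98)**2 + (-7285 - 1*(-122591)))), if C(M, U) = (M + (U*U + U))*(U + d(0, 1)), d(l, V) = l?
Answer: 7339134782127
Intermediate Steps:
C(M, U) = U*(M + U + U**2) (C(M, U) = (M + (U*U + U))*(U + 0) = (M + (U**2 + U))*U = (M + (U + U**2))*U = (M + U + U**2)*U = U*(M + U + U**2))
(-495659 + C(-573, 402))*(-36689 + ((90 + 98)**2 + (-7285 - 1*(-122591)))) = (-495659 + 402*(-573 + 402 + 402**2))*(-36689 + ((90 + 98)**2 + (-7285 - 1*(-122591)))) = (-495659 + 402*(-573 + 402 + 161604))*(-36689 + (188**2 + (-7285 + 122591))) = (-495659 + 402*161433)*(-36689 + (35344 + 115306)) = (-495659 + 64896066)*(-36689 + 150650) = 64400407*113961 = 7339134782127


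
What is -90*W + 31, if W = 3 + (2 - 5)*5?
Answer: 1111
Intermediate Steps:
W = -12 (W = 3 - 3*5 = 3 - 15 = -12)
-90*W + 31 = -90*(-12) + 31 = 1080 + 31 = 1111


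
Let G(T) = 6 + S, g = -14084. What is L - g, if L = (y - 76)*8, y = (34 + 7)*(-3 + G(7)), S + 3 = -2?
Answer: 12820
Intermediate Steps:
S = -5 (S = -3 - 2 = -5)
G(T) = 1 (G(T) = 6 - 5 = 1)
y = -82 (y = (34 + 7)*(-3 + 1) = 41*(-2) = -82)
L = -1264 (L = (-82 - 76)*8 = -158*8 = -1264)
L - g = -1264 - 1*(-14084) = -1264 + 14084 = 12820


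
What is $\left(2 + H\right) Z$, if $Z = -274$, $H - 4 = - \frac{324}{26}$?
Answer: $\frac{23016}{13} \approx 1770.5$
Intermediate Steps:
$H = - \frac{110}{13}$ ($H = 4 - \frac{324}{26} = 4 - \frac{162}{13} = - \frac{110}{13} \approx -8.4615$)
$\left(2 + H\right) Z = \left(2 - \frac{110}{13}\right) \left(-274\right) = \left(- \frac{84}{13}\right) \left(-274\right) = \frac{23016}{13}$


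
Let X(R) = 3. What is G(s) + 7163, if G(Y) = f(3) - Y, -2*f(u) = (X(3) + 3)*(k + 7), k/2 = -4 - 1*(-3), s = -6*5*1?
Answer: 7178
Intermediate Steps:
s = -30 (s = -30*1 = -30)
k = -2 (k = 2*(-4 - 1*(-3)) = 2*(-4 + 3) = 2*(-1) = -2)
f(u) = -15 (f(u) = -(3 + 3)*(-2 + 7)/2 = -3*5 = -½*30 = -15)
G(Y) = -15 - Y
G(s) + 7163 = (-15 - 1*(-30)) + 7163 = (-15 + 30) + 7163 = 15 + 7163 = 7178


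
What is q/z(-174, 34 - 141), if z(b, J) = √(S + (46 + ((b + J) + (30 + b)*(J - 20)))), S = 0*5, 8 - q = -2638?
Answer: 378*√18053/2579 ≈ 19.693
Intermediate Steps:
q = 2646 (q = 8 - 1*(-2638) = 8 + 2638 = 2646)
S = 0
z(b, J) = √(46 + J + b + (-20 + J)*(30 + b)) (z(b, J) = √(0 + (46 + ((b + J) + (30 + b)*(J - 20)))) = √(0 + (46 + ((J + b) + (30 + b)*(-20 + J)))) = √(0 + (46 + ((J + b) + (-20 + J)*(30 + b)))) = √(0 + (46 + (J + b + (-20 + J)*(30 + b)))) = √(0 + (46 + J + b + (-20 + J)*(30 + b))) = √(46 + J + b + (-20 + J)*(30 + b)))
q/z(-174, 34 - 141) = 2646/(√(-554 - 19*(-174) + 31*(34 - 141) + (34 - 141)*(-174))) = 2646/(√(-554 + 3306 + 31*(-107) - 107*(-174))) = 2646/(√(-554 + 3306 - 3317 + 18618)) = 2646/(√18053) = 2646*(√18053/18053) = 378*√18053/2579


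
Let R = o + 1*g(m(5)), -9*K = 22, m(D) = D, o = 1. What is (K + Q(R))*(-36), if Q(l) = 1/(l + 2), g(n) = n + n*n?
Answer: 956/11 ≈ 86.909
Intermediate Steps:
g(n) = n + n²
K = -22/9 (K = -⅑*22 = -22/9 ≈ -2.4444)
R = 31 (R = 1 + 1*(5*(1 + 5)) = 1 + 1*(5*6) = 1 + 1*30 = 1 + 30 = 31)
Q(l) = 1/(2 + l)
(K + Q(R))*(-36) = (-22/9 + 1/(2 + 31))*(-36) = (-22/9 + 1/33)*(-36) = -239/99*(-36) = 956/11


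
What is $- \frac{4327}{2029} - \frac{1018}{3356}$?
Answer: $- \frac{8293467}{3404662} \approx -2.4359$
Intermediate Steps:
$- \frac{4327}{2029} - \frac{1018}{3356} = \left(-4327\right) \frac{1}{2029} - \frac{509}{1678} = - \frac{4327}{2029} - \frac{509}{1678} = - \frac{8293467}{3404662}$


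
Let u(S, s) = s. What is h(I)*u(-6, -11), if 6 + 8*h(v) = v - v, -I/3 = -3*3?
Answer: 33/4 ≈ 8.2500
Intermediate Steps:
I = 27 (I = -(-9)*3 = -3*(-9) = 27)
h(v) = -¾ (h(v) = -¾ + (v - v)/8 = -¾ + (⅛)*0 = -¾ + 0 = -¾)
h(I)*u(-6, -11) = -¾*(-11) = 33/4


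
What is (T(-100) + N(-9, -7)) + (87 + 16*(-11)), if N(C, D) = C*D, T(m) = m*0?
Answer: -26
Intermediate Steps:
T(m) = 0
(T(-100) + N(-9, -7)) + (87 + 16*(-11)) = (0 - 9*(-7)) + (87 + 16*(-11)) = (0 + 63) + (87 - 176) = 63 - 89 = -26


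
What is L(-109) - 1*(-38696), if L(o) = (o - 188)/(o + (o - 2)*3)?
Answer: 17103929/442 ≈ 38697.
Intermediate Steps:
L(o) = (-188 + o)/(-6 + 4*o) (L(o) = (-188 + o)/(o + (-2 + o)*3) = (-188 + o)/(o + (-6 + 3*o)) = (-188 + o)/(-6 + 4*o))
L(-109) - 1*(-38696) = (-188 - 109)/(2*(-3 + 2*(-109))) - 1*(-38696) = (1/2)*(-297)/(-3 - 218) + 38696 = (1/2)*(-297)/(-221) + 38696 = (1/2)*(-1/221)*(-297) + 38696 = 297/442 + 38696 = 17103929/442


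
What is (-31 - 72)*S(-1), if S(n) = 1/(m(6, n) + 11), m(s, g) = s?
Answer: -103/17 ≈ -6.0588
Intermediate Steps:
S(n) = 1/17 (S(n) = 1/(6 + 11) = 1/17)
(-31 - 72)*S(-1) = (-31 - 72)*(1/17) = -103*1/17 = -103/17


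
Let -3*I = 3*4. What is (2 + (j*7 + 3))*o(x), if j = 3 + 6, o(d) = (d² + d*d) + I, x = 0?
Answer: -272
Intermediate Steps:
I = -4 ≈ -4.0000
o(d) = -4 + 2*d² (o(d) = (d² + d*d) - 4 = (d² + d²) - 4 = 2*d² - 4 = -4 + 2*d²)
j = 9
(2 + (j*7 + 3))*o(x) = (2 + (9*7 + 3))*(-4 + 2*0²) = (2 + (63 + 3))*(-4 + 2*0) = (2 + 66)*(-4 + 0) = 68*(-4) = -272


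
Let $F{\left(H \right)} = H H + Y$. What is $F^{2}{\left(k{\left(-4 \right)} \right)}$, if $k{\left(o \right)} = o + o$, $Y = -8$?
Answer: $3136$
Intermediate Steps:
$k{\left(o \right)} = 2 o$
$F{\left(H \right)} = -8 + H^{2}$ ($F{\left(H \right)} = H H - 8 = H^{2} - 8 = -8 + H^{2}$)
$F^{2}{\left(k{\left(-4 \right)} \right)} = \left(-8 + \left(2 \left(-4\right)\right)^{2}\right)^{2} = \left(-8 + \left(-8\right)^{2}\right)^{2} = \left(-8 + 64\right)^{2} = 56^{2} = 3136$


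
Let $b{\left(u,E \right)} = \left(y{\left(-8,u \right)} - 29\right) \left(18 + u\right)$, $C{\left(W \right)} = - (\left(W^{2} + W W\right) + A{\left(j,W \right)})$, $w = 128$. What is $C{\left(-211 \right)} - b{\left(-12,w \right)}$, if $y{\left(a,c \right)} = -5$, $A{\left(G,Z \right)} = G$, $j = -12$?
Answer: $-88826$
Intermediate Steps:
$C{\left(W \right)} = 12 - 2 W^{2}$ ($C{\left(W \right)} = - (\left(W^{2} + W W\right) - 12) = - (\left(W^{2} + W^{2}\right) - 12) = - (2 W^{2} - 12) = - (-12 + 2 W^{2}) = 12 - 2 W^{2}$)
$b{\left(u,E \right)} = -612 - 34 u$ ($b{\left(u,E \right)} = \left(-5 - 29\right) \left(18 + u\right) = - 34 \left(18 + u\right) = -612 - 34 u$)
$C{\left(-211 \right)} - b{\left(-12,w \right)} = \left(12 - 2 \left(-211\right)^{2}\right) - \left(-612 - -408\right) = \left(12 - 89042\right) - \left(-612 + 408\right) = \left(12 - 89042\right) - -204 = -89030 + 204 = -88826$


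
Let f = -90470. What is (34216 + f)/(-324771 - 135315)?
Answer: 2557/20913 ≈ 0.12227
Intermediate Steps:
(34216 + f)/(-324771 - 135315) = (34216 - 90470)/(-324771 - 135315) = -56254/(-460086) = -56254*(-1/460086) = 2557/20913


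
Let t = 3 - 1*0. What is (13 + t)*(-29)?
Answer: -464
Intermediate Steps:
t = 3 (t = 3 + 0 = 3)
(13 + t)*(-29) = (13 + 3)*(-29) = 16*(-29) = -464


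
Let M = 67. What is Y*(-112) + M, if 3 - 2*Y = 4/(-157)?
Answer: -16081/157 ≈ -102.43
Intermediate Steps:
Y = 475/314 (Y = 3/2 - 2/(-157) = 3/2 - 2*(-1)/157 = 3/2 - 1/2*(-4/157) = 3/2 + 2/157 = 475/314 ≈ 1.5127)
Y*(-112) + M = (475/314)*(-112) + 67 = -26600/157 + 67 = -16081/157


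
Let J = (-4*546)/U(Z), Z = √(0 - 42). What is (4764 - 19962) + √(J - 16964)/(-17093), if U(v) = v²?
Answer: -15198 - 4*I*√1057/17093 ≈ -15198.0 - 0.0076082*I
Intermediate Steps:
Z = I*√42 (Z = √(-42) = I*√42 ≈ 6.4807*I)
J = 52 (J = (-4*546)/((I*√42)²) = -2184/(-42) = -2184*(-1/42) = 52)
(4764 - 19962) + √(J - 16964)/(-17093) = (4764 - 19962) + √(52 - 16964)/(-17093) = -15198 + √(-16912)*(-1/17093) = -15198 + (4*I*√1057)*(-1/17093) = -15198 - 4*I*√1057/17093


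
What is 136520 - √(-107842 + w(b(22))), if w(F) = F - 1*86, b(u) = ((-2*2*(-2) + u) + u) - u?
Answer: 136520 - 7*I*√2202 ≈ 1.3652e+5 - 328.48*I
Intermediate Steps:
b(u) = 8 + u (b(u) = ((-4*(-2) + u) + u) - u = ((8 + u) + u) - u = (8 + 2*u) - u = 8 + u)
w(F) = -86 + F (w(F) = F - 86 = -86 + F)
136520 - √(-107842 + w(b(22))) = 136520 - √(-107842 + (-86 + (8 + 22))) = 136520 - √(-107842 + (-86 + 30)) = 136520 - √(-107842 - 56) = 136520 - √(-107898) = 136520 - 7*I*√2202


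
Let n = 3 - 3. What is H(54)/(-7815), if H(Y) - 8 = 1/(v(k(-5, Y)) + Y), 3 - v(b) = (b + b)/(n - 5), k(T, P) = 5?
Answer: -473/461085 ≈ -0.0010258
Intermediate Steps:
n = 0
v(b) = 3 + 2*b/5 (v(b) = 3 - (b + b)/(0 - 5) = 3 - 2*b/(-5) = 3 - 2*b*(-1)/5 = 3 - (-2)*b/5 = 3 + 2*b/5)
H(Y) = 8 + 1/(5 + Y) (H(Y) = 8 + 1/((3 + (⅖)*5) + Y) = 8 + 1/((3 + 2) + Y) = 8 + 1/(5 + Y))
H(54)/(-7815) = ((41 + 8*54)/(5 + 54))/(-7815) = ((41 + 432)/59)*(-1/7815) = ((1/59)*473)*(-1/7815) = (473/59)*(-1/7815) = -473/461085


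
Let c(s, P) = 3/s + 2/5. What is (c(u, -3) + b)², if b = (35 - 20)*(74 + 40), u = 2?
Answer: 293060161/100 ≈ 2.9306e+6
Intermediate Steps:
c(s, P) = ⅖ + 3/s (c(s, P) = 3/s + 2*(⅕) = 3/s + ⅖ = ⅖ + 3/s)
b = 1710 (b = 15*114 = 1710)
(c(u, -3) + b)² = ((⅖ + 3/2) + 1710)² = (19/10 + 1710)² = (17119/10)² = 293060161/100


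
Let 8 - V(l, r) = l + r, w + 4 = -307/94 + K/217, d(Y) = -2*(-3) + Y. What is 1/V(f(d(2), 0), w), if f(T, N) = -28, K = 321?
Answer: 20398/852365 ≈ 0.023931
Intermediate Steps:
d(Y) = 6 + Y
w = -118037/20398 (w = -4 + (-307/94 + 321/217) = -4 - 36445/20398 = -118037/20398 ≈ -5.7867)
V(l, r) = 8 - l - r (V(l, r) = 8 - (l + r) = 8 + (-l - r) = 8 - l - r)
1/V(f(d(2), 0), w) = 1/(8 - 1*(-28) - 1*(-118037/20398)) = 1/(8 + 28 + 118037/20398) = 1/(852365/20398) = 20398/852365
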